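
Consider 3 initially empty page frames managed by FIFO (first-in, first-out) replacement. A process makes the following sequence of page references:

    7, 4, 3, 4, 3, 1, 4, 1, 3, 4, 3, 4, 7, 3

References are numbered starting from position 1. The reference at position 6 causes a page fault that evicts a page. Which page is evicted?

7

pos 1: 7 -> fault, frames {7}
pos 2: 4 -> fault, frames {7,4}
pos 3: 3 -> fault, frames {7,4,3}
pos 4: 4 -> hit
pos 5: 3 -> hit
pos 6: 1 -> fault, evict 7, frames {4,3,1}
At position 6, page 7 is evicted.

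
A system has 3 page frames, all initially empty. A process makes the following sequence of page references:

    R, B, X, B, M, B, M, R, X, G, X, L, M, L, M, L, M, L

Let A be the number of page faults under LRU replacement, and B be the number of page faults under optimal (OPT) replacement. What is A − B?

Under LRU: F F F . F . . F F F . F F . . . . . → 9 faults.
Under OPT: F F F . F . . . F F . F . . . . . . → 7 faults.
A − B = 9 − 7 = 2.

2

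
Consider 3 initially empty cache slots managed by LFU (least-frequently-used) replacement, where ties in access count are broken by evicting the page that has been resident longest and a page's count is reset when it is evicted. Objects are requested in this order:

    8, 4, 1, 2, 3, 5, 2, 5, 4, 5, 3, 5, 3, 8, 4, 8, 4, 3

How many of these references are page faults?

8: miss, frames {8}
4: miss, frames {8,4}
1: miss, frames {8,4,1}
2: miss, evict 8, frames {4,1,2}
3: miss, evict 4, frames {1,2,3}
5: miss, evict 1, frames {2,3,5}
2: hit
5: hit
4: miss, evict 3, frames {2,5,4}
5: hit
3: miss, evict 4, frames {2,5,3}
5: hit
3: hit
8: miss, evict 2, frames {5,3,8}
4: miss, evict 8, frames {5,3,4}
8: miss, evict 4, frames {5,3,8}
4: miss, evict 8, frames {5,3,4}
3: hit
Page faults: 12.

12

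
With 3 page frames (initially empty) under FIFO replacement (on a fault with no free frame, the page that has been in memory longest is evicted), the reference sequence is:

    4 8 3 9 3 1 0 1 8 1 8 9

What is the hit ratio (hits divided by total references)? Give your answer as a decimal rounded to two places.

4 → miss, frames (4)
8 → miss, frames (4 8)
3 → miss, frames (4 8 3)
9 → miss, evict 4, frames (8 3 9)
3 → hit
1 → miss, evict 8, frames (3 9 1)
0 → miss, evict 3, frames (9 1 0)
1 → hit
8 → miss, evict 9, frames (1 0 8)
1 → hit
8 → hit
9 → miss, evict 1, frames (0 8 9)
Hits: 4 of 12 references → 4/12 = 0.3333.

0.33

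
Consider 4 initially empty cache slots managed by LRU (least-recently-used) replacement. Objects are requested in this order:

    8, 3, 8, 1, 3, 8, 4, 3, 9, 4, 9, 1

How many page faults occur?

8 → miss, frames {8}
3 → miss, frames {8,3}
8 → hit
1 → miss, frames {3,8,1}
3 → hit
8 → hit
4 → miss, frames {1,3,8,4}
3 → hit
9 → miss, evict 1, frames {8,4,3,9}
4 → hit
9 → hit
1 → miss, evict 8, frames {3,4,9,1}
Page faults: 6.

6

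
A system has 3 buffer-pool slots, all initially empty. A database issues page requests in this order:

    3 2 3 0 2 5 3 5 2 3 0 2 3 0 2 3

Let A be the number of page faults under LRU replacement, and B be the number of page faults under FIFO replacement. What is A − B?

Under LRU: F F . F . F F . . . F . . . . . → 6 faults.
Under FIFO: F F . F . F F . F . F . . . . . → 7 faults.
A − B = 6 − 7 = -1.

-1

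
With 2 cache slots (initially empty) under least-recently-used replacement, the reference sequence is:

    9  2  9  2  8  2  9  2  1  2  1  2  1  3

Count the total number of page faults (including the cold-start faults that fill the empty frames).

6

9 -> fault, frames (9)
2 -> fault, frames (9 2)
9 -> hit
2 -> hit
8 -> fault, evict 9, frames (2 8)
2 -> hit
9 -> fault, evict 8, frames (2 9)
2 -> hit
1 -> fault, evict 9, frames (2 1)
2 -> hit
1 -> hit
2 -> hit
1 -> hit
3 -> fault, evict 2, frames (1 3)
Page faults: 6.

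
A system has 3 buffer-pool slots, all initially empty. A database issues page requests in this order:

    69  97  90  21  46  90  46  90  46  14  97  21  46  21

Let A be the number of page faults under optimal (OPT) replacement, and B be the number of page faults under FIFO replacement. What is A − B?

Under OPT: F F F F F . . . . F . F . . → 7 faults.
Under FIFO: F F F F F . . . . F F F F . → 9 faults.
A − B = 7 − 9 = -2.

-2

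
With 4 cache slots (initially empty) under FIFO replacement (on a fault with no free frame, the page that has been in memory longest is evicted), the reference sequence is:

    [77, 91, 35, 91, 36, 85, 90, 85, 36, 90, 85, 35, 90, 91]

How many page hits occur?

77: miss, frames [77]
91: miss, frames [77, 91]
35: miss, frames [77, 91, 35]
91: hit
36: miss, frames [77, 91, 35, 36]
85: miss, evict 77, frames [91, 35, 36, 85]
90: miss, evict 91, frames [35, 36, 85, 90]
85: hit
36: hit
90: hit
85: hit
35: hit
90: hit
91: miss, evict 35, frames [36, 85, 90, 91]
Hits: 7.

7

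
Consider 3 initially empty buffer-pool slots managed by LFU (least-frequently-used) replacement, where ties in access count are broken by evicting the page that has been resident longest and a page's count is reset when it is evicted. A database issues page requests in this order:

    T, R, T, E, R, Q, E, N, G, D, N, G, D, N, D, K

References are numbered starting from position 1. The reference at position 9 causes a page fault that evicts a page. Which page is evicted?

pos 1: T → miss, frames (T)
pos 2: R → miss, frames (T R)
pos 3: T → hit
pos 4: E → miss, frames (T R E)
pos 5: R → hit
pos 6: Q → miss, evict E, frames (T R Q)
pos 7: E → miss, evict Q, frames (T R E)
pos 8: N → miss, evict E, frames (T R N)
pos 9: G → miss, evict N, frames (T R G)
At position 9, page N is evicted.

N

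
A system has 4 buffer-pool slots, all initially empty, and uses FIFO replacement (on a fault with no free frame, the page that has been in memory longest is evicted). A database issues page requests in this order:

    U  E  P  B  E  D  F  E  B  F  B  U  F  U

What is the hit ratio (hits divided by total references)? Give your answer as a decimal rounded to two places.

U → fault, frames {U}
E → fault, frames {U,E}
P → fault, frames {U,E,P}
B → fault, frames {U,E,P,B}
E → hit
D → fault, evict U, frames {E,P,B,D}
F → fault, evict E, frames {P,B,D,F}
E → fault, evict P, frames {B,D,F,E}
B → hit
F → hit
B → hit
U → fault, evict B, frames {D,F,E,U}
F → hit
U → hit
Hits: 6 of 14 references → 6/14 = 0.4286.

0.43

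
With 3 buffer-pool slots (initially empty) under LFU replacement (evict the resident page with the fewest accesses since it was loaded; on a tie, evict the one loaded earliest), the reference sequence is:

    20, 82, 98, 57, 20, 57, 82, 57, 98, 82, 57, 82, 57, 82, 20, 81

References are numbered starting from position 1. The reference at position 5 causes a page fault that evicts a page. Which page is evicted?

82

pos 1: 20: fault, frames {20}
pos 2: 82: fault, frames {20,82}
pos 3: 98: fault, frames {20,82,98}
pos 4: 57: fault, evict 20, frames {82,98,57}
pos 5: 20: fault, evict 82, frames {98,57,20}
At position 5, page 82 is evicted.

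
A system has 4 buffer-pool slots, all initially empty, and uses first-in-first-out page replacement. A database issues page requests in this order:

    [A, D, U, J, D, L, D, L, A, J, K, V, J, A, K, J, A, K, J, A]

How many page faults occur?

9

A: miss, frames {A}
D: miss, frames {A,D}
U: miss, frames {A,D,U}
J: miss, frames {A,D,U,J}
D: hit
L: miss, evict A, frames {D,U,J,L}
D: hit
L: hit
A: miss, evict D, frames {U,J,L,A}
J: hit
K: miss, evict U, frames {J,L,A,K}
V: miss, evict J, frames {L,A,K,V}
J: miss, evict L, frames {A,K,V,J}
A: hit
K: hit
J: hit
A: hit
K: hit
J: hit
A: hit
Page faults: 9.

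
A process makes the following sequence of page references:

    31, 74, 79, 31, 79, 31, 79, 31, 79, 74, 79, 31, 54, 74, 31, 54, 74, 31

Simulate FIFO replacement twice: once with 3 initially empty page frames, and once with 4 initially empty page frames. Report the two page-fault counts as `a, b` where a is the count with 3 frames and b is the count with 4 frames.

3 frames: F F F . . . . . . . . . F . F . F . → 6 faults.
4 frames: F F F . . . . . . . . . F . . . . . → 4 faults.
4 < 6: adding a frame reduced faults, as is typical.

6, 4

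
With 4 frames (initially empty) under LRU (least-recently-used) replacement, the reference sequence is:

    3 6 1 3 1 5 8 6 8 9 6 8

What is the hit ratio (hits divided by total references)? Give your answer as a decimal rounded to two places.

0.42

3 -> fault, frames [3]
6 -> fault, frames [3, 6]
1 -> fault, frames [3, 6, 1]
3 -> hit
1 -> hit
5 -> fault, frames [6, 3, 1, 5]
8 -> fault, evict 6, frames [3, 1, 5, 8]
6 -> fault, evict 3, frames [1, 5, 8, 6]
8 -> hit
9 -> fault, evict 1, frames [5, 6, 8, 9]
6 -> hit
8 -> hit
Hits: 5 of 12 references → 5/12 = 0.4167.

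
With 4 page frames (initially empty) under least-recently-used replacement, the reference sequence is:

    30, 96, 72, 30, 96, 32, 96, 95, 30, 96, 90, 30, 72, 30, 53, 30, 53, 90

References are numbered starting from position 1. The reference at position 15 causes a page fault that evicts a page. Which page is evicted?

96

pos 1: 30 → fault, frames [30]
pos 2: 96 → fault, frames [30, 96]
pos 3: 72 → fault, frames [30, 96, 72]
pos 4: 30 → hit
pos 5: 96 → hit
pos 6: 32 → fault, frames [72, 30, 96, 32]
pos 7: 96 → hit
pos 8: 95 → fault, evict 72, frames [30, 32, 96, 95]
pos 9: 30 → hit
pos 10: 96 → hit
pos 11: 90 → fault, evict 32, frames [95, 30, 96, 90]
pos 12: 30 → hit
pos 13: 72 → fault, evict 95, frames [96, 90, 30, 72]
pos 14: 30 → hit
pos 15: 53 → fault, evict 96, frames [90, 72, 30, 53]
At position 15, page 96 is evicted.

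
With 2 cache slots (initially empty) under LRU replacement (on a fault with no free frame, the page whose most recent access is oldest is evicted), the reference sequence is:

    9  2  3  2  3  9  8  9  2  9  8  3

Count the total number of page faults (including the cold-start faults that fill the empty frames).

8

9 -> miss, frames (9)
2 -> miss, frames (9 2)
3 -> miss, evict 9, frames (2 3)
2 -> hit
3 -> hit
9 -> miss, evict 2, frames (3 9)
8 -> miss, evict 3, frames (9 8)
9 -> hit
2 -> miss, evict 8, frames (9 2)
9 -> hit
8 -> miss, evict 2, frames (9 8)
3 -> miss, evict 9, frames (8 3)
Page faults: 8.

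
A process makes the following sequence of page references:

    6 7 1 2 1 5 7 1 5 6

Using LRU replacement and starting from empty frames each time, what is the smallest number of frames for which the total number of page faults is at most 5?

f=1: 10 faults
f=2: 9 faults
f=3: 7 faults
f=4: 6 faults
f=5: 5 faults
Smallest f with faults ≤ 5 is 5.

5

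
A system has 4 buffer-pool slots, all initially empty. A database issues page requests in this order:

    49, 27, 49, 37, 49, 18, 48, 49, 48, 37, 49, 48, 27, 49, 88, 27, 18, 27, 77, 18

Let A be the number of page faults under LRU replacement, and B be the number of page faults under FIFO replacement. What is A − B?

-1

Under LRU: F F . F . F F . . . . . F . F . F . F . → 9 faults.
Under FIFO: F F . F . F F F . . . . F . F . F . F . → 10 faults.
A − B = 9 − 10 = -1.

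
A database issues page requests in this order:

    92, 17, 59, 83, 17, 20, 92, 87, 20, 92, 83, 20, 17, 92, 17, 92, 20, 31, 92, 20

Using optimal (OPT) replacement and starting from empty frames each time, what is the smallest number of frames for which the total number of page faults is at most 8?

4

f=1: 20 faults
f=2: 14 faults
f=3: 9 faults
f=4: 8 faults
f=5: 7 faults
f=6: 7 faults
f=7: 7 faults
Smallest f with faults ≤ 8 is 4.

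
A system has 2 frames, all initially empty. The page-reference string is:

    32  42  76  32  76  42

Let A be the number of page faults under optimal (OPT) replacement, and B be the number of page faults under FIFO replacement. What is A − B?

Under OPT: F F F . . F → 4 faults.
Under FIFO: F F F F . F → 5 faults.
A − B = 4 − 5 = -1.

-1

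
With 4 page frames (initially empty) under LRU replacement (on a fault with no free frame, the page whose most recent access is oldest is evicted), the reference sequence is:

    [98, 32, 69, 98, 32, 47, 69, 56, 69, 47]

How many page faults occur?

98 → fault, frames (98)
32 → fault, frames (98 32)
69 → fault, frames (98 32 69)
98 → hit
32 → hit
47 → fault, frames (69 98 32 47)
69 → hit
56 → fault, evict 98, frames (32 47 69 56)
69 → hit
47 → hit
Page faults: 5.

5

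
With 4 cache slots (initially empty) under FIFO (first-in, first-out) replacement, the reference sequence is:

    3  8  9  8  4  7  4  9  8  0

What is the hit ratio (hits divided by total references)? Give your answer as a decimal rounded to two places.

0.40

3: miss, frames (3)
8: miss, frames (3 8)
9: miss, frames (3 8 9)
8: hit
4: miss, frames (3 8 9 4)
7: miss, evict 3, frames (8 9 4 7)
4: hit
9: hit
8: hit
0: miss, evict 8, frames (9 4 7 0)
Hits: 4 of 10 references → 4/10 = 0.4000.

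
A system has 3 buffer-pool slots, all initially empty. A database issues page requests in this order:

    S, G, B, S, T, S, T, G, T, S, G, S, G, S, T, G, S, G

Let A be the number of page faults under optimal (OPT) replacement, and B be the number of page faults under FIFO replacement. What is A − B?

-2

Under OPT: F F F . F . . . . . . . . . . . . . → 4 faults.
Under FIFO: F F F . F F . F . . . . . . . . . . → 6 faults.
A − B = 4 − 6 = -2.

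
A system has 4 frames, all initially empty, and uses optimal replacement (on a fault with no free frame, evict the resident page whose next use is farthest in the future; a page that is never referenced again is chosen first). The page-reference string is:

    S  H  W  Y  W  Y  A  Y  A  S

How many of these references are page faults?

S → fault, frames (S)
H → fault, frames (S H)
W → fault, frames (S H W)
Y → fault, frames (S H W Y)
W → hit
Y → hit
A → fault, evict W, frames (S H Y A)
Y → hit
A → hit
S → hit
Page faults: 5.

5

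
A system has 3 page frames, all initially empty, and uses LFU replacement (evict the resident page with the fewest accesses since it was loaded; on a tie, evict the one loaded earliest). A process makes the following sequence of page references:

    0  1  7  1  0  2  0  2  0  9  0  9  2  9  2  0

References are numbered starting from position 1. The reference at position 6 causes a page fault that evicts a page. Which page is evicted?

pos 1: 0 → miss, frames (0)
pos 2: 1 → miss, frames (0 1)
pos 3: 7 → miss, frames (0 1 7)
pos 4: 1 → hit
pos 5: 0 → hit
pos 6: 2 → miss, evict 7, frames (0 1 2)
At position 6, page 7 is evicted.

7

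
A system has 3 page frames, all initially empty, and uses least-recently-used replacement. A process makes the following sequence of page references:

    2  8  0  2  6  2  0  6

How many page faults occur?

4

2: miss, frames {2}
8: miss, frames {2,8}
0: miss, frames {2,8,0}
2: hit
6: miss, evict 8, frames {0,2,6}
2: hit
0: hit
6: hit
Page faults: 4.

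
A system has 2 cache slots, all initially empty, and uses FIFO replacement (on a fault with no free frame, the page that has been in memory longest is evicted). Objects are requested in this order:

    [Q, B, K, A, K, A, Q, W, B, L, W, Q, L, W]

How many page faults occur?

Q -> miss, frames (Q)
B -> miss, frames (Q B)
K -> miss, evict Q, frames (B K)
A -> miss, evict B, frames (K A)
K -> hit
A -> hit
Q -> miss, evict K, frames (A Q)
W -> miss, evict A, frames (Q W)
B -> miss, evict Q, frames (W B)
L -> miss, evict W, frames (B L)
W -> miss, evict B, frames (L W)
Q -> miss, evict L, frames (W Q)
L -> miss, evict W, frames (Q L)
W -> miss, evict Q, frames (L W)
Page faults: 12.

12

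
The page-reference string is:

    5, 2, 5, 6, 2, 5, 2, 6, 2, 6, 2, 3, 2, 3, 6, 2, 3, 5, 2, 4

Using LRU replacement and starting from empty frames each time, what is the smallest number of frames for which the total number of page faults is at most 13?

2

f=1: 20 faults
f=2: 13 faults
f=3: 6 faults
f=4: 5 faults
f=5: 5 faults
Smallest f with faults ≤ 13 is 2.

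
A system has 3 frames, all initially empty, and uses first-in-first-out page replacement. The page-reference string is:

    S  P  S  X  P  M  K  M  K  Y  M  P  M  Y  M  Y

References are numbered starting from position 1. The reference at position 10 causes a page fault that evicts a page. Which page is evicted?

X

pos 1: S → miss, frames (S)
pos 2: P → miss, frames (S P)
pos 3: S → hit
pos 4: X → miss, frames (S P X)
pos 5: P → hit
pos 6: M → miss, evict S, frames (P X M)
pos 7: K → miss, evict P, frames (X M K)
pos 8: M → hit
pos 9: K → hit
pos 10: Y → miss, evict X, frames (M K Y)
At position 10, page X is evicted.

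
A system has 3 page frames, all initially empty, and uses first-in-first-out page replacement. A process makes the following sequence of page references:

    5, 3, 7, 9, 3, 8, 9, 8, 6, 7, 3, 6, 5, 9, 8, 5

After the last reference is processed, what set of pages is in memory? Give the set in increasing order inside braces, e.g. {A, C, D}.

{5, 8, 9}

5 → fault, frames [5]
3 → fault, frames [5, 3]
7 → fault, frames [5, 3, 7]
9 → fault, evict 5, frames [3, 7, 9]
3 → hit
8 → fault, evict 3, frames [7, 9, 8]
9 → hit
8 → hit
6 → fault, evict 7, frames [9, 8, 6]
7 → fault, evict 9, frames [8, 6, 7]
3 → fault, evict 8, frames [6, 7, 3]
6 → hit
5 → fault, evict 6, frames [7, 3, 5]
9 → fault, evict 7, frames [3, 5, 9]
8 → fault, evict 3, frames [5, 9, 8]
5 → hit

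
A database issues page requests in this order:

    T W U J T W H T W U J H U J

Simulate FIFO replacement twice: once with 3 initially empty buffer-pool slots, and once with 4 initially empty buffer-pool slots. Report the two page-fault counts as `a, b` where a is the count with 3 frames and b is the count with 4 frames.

3 frames: F F F F F F F . . F F . . . → 9 faults.
4 frames: F F F F . . F F F F F F . . → 10 faults.
10 > 9: adding a frame increased faults — Belady's anomaly.

9, 10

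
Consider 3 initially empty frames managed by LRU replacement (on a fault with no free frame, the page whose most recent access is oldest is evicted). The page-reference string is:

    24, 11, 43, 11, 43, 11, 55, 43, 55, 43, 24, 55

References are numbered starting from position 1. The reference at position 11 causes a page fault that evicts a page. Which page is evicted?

pos 1: 24 → miss, frames {24}
pos 2: 11 → miss, frames {24,11}
pos 3: 43 → miss, frames {24,11,43}
pos 4: 11 → hit
pos 5: 43 → hit
pos 6: 11 → hit
pos 7: 55 → miss, evict 24, frames {43,11,55}
pos 8: 43 → hit
pos 9: 55 → hit
pos 10: 43 → hit
pos 11: 24 → miss, evict 11, frames {55,43,24}
At position 11, page 11 is evicted.

11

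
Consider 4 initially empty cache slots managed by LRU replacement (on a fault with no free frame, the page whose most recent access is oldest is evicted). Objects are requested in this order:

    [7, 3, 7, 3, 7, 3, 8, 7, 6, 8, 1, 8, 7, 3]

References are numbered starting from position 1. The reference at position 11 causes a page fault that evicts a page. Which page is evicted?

pos 1: 7 → fault, frames [7]
pos 2: 3 → fault, frames [7, 3]
pos 3: 7 → hit
pos 4: 3 → hit
pos 5: 7 → hit
pos 6: 3 → hit
pos 7: 8 → fault, frames [7, 3, 8]
pos 8: 7 → hit
pos 9: 6 → fault, frames [3, 8, 7, 6]
pos 10: 8 → hit
pos 11: 1 → fault, evict 3, frames [7, 6, 8, 1]
At position 11, page 3 is evicted.

3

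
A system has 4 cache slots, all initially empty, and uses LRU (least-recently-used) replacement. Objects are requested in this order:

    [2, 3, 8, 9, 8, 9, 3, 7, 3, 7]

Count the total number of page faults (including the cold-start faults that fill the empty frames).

2 → fault, frames (2)
3 → fault, frames (2 3)
8 → fault, frames (2 3 8)
9 → fault, frames (2 3 8 9)
8 → hit
9 → hit
3 → hit
7 → fault, evict 2, frames (8 9 3 7)
3 → hit
7 → hit
Page faults: 5.

5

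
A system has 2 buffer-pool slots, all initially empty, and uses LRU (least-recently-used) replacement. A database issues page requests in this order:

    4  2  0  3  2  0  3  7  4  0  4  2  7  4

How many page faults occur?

13

4: fault, frames {4}
2: fault, frames {4,2}
0: fault, evict 4, frames {2,0}
3: fault, evict 2, frames {0,3}
2: fault, evict 0, frames {3,2}
0: fault, evict 3, frames {2,0}
3: fault, evict 2, frames {0,3}
7: fault, evict 0, frames {3,7}
4: fault, evict 3, frames {7,4}
0: fault, evict 7, frames {4,0}
4: hit
2: fault, evict 0, frames {4,2}
7: fault, evict 4, frames {2,7}
4: fault, evict 2, frames {7,4}
Page faults: 13.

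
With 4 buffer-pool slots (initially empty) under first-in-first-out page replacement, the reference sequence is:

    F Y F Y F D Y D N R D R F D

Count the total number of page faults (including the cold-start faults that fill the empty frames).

6

F → miss, frames {F}
Y → miss, frames {F,Y}
F → hit
Y → hit
F → hit
D → miss, frames {F,Y,D}
Y → hit
D → hit
N → miss, frames {F,Y,D,N}
R → miss, evict F, frames {Y,D,N,R}
D → hit
R → hit
F → miss, evict Y, frames {D,N,R,F}
D → hit
Page faults: 6.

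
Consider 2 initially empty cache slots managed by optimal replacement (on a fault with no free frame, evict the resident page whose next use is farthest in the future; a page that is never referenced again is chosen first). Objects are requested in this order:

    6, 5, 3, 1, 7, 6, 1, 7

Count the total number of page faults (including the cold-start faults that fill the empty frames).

6

6 → miss, frames (6)
5 → miss, frames (6 5)
3 → miss, evict 5, frames (6 3)
1 → miss, evict 3, frames (6 1)
7 → miss, evict 1, frames (6 7)
6 → hit
1 → miss, evict 6, frames (7 1)
7 → hit
Page faults: 6.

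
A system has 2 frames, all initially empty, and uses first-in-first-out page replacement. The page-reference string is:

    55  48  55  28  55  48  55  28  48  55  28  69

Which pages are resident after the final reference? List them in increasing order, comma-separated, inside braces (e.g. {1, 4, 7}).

{55, 69}

55 → fault, frames [55]
48 → fault, frames [55, 48]
55 → hit
28 → fault, evict 55, frames [48, 28]
55 → fault, evict 48, frames [28, 55]
48 → fault, evict 28, frames [55, 48]
55 → hit
28 → fault, evict 55, frames [48, 28]
48 → hit
55 → fault, evict 48, frames [28, 55]
28 → hit
69 → fault, evict 28, frames [55, 69]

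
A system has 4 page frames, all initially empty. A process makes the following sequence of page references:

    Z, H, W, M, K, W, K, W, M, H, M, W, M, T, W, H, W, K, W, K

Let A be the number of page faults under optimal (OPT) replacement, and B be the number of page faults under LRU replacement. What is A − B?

Under OPT: F F F F F . . . . . . . . F . . . . . . → 6 faults.
Under LRU: F F F F F . . . . . . . . F . . . F . . → 7 faults.
A − B = 6 − 7 = -1.

-1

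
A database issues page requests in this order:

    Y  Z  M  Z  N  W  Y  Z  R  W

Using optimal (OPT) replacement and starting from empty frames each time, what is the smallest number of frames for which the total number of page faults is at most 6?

f=1: 10 faults
f=2: 8 faults
f=3: 6 faults
f=4: 6 faults
f=5: 6 faults
f=6: 6 faults
Smallest f with faults ≤ 6 is 3.

3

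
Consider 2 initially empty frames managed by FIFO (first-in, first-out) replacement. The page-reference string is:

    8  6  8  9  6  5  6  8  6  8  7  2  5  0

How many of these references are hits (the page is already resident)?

4

8 -> fault, frames {8}
6 -> fault, frames {8,6}
8 -> hit
9 -> fault, evict 8, frames {6,9}
6 -> hit
5 -> fault, evict 6, frames {9,5}
6 -> fault, evict 9, frames {5,6}
8 -> fault, evict 5, frames {6,8}
6 -> hit
8 -> hit
7 -> fault, evict 6, frames {8,7}
2 -> fault, evict 8, frames {7,2}
5 -> fault, evict 7, frames {2,5}
0 -> fault, evict 2, frames {5,0}
Hits: 4.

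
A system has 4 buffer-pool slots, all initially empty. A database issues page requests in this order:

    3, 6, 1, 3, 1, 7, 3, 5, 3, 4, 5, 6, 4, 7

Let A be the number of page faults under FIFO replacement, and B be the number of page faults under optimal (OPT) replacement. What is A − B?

3

Under FIFO: F F F . . F . F F F . F . F → 9 faults.
Under OPT: F F F . . F . F . F . . . . → 6 faults.
A − B = 9 − 6 = 3.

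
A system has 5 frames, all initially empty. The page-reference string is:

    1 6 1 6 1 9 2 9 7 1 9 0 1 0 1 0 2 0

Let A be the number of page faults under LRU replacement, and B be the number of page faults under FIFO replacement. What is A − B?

-1

Under LRU: F F . . . F F . F . . F . . . . . . → 6 faults.
Under FIFO: F F . . . F F . F . . F F . . . . . → 7 faults.
A − B = 6 − 7 = -1.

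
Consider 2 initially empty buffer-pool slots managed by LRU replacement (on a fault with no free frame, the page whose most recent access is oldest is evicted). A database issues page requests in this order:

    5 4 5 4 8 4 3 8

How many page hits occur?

5 -> fault, frames (5)
4 -> fault, frames (5 4)
5 -> hit
4 -> hit
8 -> fault, evict 5, frames (4 8)
4 -> hit
3 -> fault, evict 8, frames (4 3)
8 -> fault, evict 4, frames (3 8)
Hits: 3.

3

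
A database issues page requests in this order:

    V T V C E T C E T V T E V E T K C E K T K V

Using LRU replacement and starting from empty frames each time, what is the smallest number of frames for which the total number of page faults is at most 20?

2

f=1: 22 faults
f=2: 18 faults
f=3: 11 faults
f=4: 7 faults
f=5: 5 faults
Smallest f with faults ≤ 20 is 2.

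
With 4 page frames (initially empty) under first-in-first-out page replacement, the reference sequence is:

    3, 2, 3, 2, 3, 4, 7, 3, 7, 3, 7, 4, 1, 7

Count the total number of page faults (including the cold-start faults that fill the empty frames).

3 -> miss, frames [3]
2 -> miss, frames [3, 2]
3 -> hit
2 -> hit
3 -> hit
4 -> miss, frames [3, 2, 4]
7 -> miss, frames [3, 2, 4, 7]
3 -> hit
7 -> hit
3 -> hit
7 -> hit
4 -> hit
1 -> miss, evict 3, frames [2, 4, 7, 1]
7 -> hit
Page faults: 5.

5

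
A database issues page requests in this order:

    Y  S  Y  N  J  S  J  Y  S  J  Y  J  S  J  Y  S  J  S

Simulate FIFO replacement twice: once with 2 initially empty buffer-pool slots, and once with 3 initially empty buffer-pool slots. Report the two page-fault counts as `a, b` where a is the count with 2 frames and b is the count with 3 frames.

2 frames: F F . F F F . F . F . . F . F . F F → 11 faults.
3 frames: F F . F F . . F F . . . . . . . . . → 6 faults.
6 < 11: adding a frame reduced faults, as is typical.

11, 6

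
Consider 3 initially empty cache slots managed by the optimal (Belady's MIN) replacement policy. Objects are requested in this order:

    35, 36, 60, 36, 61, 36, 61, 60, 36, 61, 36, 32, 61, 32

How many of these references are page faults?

5

35 -> fault, frames [35]
36 -> fault, frames [35, 36]
60 -> fault, frames [35, 36, 60]
36 -> hit
61 -> fault, evict 35, frames [36, 60, 61]
36 -> hit
61 -> hit
60 -> hit
36 -> hit
61 -> hit
36 -> hit
32 -> fault, evict 60, frames [36, 61, 32]
61 -> hit
32 -> hit
Page faults: 5.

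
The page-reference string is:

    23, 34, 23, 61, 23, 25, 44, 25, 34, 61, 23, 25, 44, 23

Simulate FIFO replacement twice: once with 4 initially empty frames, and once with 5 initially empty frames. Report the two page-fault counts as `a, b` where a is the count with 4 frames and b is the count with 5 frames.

4 frames: F F . F . F F . . . F . . . → 6 faults.
5 frames: F F . F . F F . . . . . . . → 5 faults.
5 < 6: adding a frame reduced faults, as is typical.

6, 5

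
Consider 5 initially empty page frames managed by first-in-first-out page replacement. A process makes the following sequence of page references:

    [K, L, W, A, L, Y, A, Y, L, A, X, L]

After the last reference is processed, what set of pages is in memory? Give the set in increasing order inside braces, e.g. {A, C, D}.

{A, L, W, X, Y}

K -> miss, frames (K)
L -> miss, frames (K L)
W -> miss, frames (K L W)
A -> miss, frames (K L W A)
L -> hit
Y -> miss, frames (K L W A Y)
A -> hit
Y -> hit
L -> hit
A -> hit
X -> miss, evict K, frames (L W A Y X)
L -> hit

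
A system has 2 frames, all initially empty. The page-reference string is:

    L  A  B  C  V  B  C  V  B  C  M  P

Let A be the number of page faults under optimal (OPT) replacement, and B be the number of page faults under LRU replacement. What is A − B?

-3

Under OPT: F F F F F . F . F . F F → 9 faults.
Under LRU: F F F F F F F F F F F F → 12 faults.
A − B = 9 − 12 = -3.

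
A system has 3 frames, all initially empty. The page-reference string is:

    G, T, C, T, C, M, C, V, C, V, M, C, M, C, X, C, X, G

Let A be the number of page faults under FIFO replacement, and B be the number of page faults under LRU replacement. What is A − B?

1

Under FIFO: F F F . . F . F . . . . . . F F . F → 8 faults.
Under LRU: F F F . . F . F . . . . . . F . . F → 7 faults.
A − B = 8 − 7 = 1.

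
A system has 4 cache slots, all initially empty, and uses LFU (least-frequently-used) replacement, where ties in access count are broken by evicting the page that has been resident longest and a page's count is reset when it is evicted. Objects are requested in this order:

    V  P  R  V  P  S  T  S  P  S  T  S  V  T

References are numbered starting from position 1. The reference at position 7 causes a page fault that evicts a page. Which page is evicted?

R

pos 1: V: fault, frames (V)
pos 2: P: fault, frames (V P)
pos 3: R: fault, frames (V P R)
pos 4: V: hit
pos 5: P: hit
pos 6: S: fault, frames (V P R S)
pos 7: T: fault, evict R, frames (V P S T)
At position 7, page R is evicted.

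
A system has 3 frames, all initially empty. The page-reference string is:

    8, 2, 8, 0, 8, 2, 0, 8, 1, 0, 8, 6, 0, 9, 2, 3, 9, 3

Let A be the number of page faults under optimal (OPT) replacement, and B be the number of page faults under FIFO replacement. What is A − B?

Under OPT: F F . F . . . . F . . F . F F F . . → 8 faults.
Under FIFO: F F . F . . . . F . F F F F F F . . → 10 faults.
A − B = 8 − 10 = -2.

-2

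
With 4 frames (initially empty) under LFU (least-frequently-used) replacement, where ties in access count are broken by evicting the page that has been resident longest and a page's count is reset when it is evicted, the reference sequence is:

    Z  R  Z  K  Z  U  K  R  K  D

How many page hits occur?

5

Z → fault, frames {Z}
R → fault, frames {Z,R}
Z → hit
K → fault, frames {Z,R,K}
Z → hit
U → fault, frames {Z,R,K,U}
K → hit
R → hit
K → hit
D → fault, evict U, frames {Z,R,K,D}
Hits: 5.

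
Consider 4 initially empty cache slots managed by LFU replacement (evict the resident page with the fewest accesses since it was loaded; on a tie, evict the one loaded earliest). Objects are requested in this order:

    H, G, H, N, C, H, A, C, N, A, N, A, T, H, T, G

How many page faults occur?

7

H: miss, frames (H)
G: miss, frames (H G)
H: hit
N: miss, frames (H G N)
C: miss, frames (H G N C)
H: hit
A: miss, evict G, frames (H N C A)
C: hit
N: hit
A: hit
N: hit
A: hit
T: miss, evict C, frames (H N A T)
H: hit
T: hit
G: miss, evict T, frames (H N A G)
Page faults: 7.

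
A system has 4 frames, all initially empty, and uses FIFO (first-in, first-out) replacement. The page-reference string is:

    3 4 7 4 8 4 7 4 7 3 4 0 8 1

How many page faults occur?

6

3 → miss, frames [3]
4 → miss, frames [3, 4]
7 → miss, frames [3, 4, 7]
4 → hit
8 → miss, frames [3, 4, 7, 8]
4 → hit
7 → hit
4 → hit
7 → hit
3 → hit
4 → hit
0 → miss, evict 3, frames [4, 7, 8, 0]
8 → hit
1 → miss, evict 4, frames [7, 8, 0, 1]
Page faults: 6.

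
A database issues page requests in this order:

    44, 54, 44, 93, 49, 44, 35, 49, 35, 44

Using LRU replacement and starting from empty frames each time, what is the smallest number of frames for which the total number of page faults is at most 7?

3

f=1: 10 faults
f=2: 8 faults
f=3: 5 faults
f=4: 5 faults
f=5: 5 faults
Smallest f with faults ≤ 7 is 3.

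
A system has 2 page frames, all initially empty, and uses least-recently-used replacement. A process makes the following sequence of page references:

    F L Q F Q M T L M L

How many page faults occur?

F → fault, frames {F}
L → fault, frames {F,L}
Q → fault, evict F, frames {L,Q}
F → fault, evict L, frames {Q,F}
Q → hit
M → fault, evict F, frames {Q,M}
T → fault, evict Q, frames {M,T}
L → fault, evict M, frames {T,L}
M → fault, evict T, frames {L,M}
L → hit
Page faults: 8.

8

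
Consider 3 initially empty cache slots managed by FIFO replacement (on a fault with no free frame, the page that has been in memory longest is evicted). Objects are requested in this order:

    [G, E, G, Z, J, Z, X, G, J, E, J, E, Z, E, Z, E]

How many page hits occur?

7

G: miss, frames (G)
E: miss, frames (G E)
G: hit
Z: miss, frames (G E Z)
J: miss, evict G, frames (E Z J)
Z: hit
X: miss, evict E, frames (Z J X)
G: miss, evict Z, frames (J X G)
J: hit
E: miss, evict J, frames (X G E)
J: miss, evict X, frames (G E J)
E: hit
Z: miss, evict G, frames (E J Z)
E: hit
Z: hit
E: hit
Hits: 7.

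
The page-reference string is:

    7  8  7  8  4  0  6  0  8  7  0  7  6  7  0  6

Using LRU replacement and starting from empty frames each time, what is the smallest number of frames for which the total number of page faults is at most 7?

4

f=1: 16 faults
f=2: 11 faults
f=3: 8 faults
f=4: 6 faults
f=5: 5 faults
Smallest f with faults ≤ 7 is 4.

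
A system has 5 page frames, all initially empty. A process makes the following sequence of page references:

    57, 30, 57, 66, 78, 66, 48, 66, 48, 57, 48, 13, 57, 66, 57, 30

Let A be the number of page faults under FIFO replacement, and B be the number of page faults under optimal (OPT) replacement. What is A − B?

2

Under FIFO: F F . F F . F . . . . F F . . F → 8 faults.
Under OPT: F F . F F . F . . . . F . . . . → 6 faults.
A − B = 8 − 6 = 2.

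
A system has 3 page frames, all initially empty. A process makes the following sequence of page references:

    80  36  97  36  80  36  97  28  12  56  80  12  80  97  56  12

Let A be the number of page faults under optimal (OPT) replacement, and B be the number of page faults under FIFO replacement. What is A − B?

-2

Under OPT: F F F . . . . F F F . . . F . . → 7 faults.
Under FIFO: F F F . . . . F F F F . . F . F → 9 faults.
A − B = 7 − 9 = -2.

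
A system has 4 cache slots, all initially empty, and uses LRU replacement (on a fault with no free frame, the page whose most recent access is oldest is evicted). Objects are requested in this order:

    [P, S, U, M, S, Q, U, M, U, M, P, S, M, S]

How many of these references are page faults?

7

P: miss, frames [P]
S: miss, frames [P, S]
U: miss, frames [P, S, U]
M: miss, frames [P, S, U, M]
S: hit
Q: miss, evict P, frames [U, M, S, Q]
U: hit
M: hit
U: hit
M: hit
P: miss, evict S, frames [Q, U, M, P]
S: miss, evict Q, frames [U, M, P, S]
M: hit
S: hit
Page faults: 7.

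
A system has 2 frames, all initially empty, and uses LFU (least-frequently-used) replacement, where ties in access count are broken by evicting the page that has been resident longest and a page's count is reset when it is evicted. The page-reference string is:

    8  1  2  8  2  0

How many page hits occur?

1

8 -> fault, frames (8)
1 -> fault, frames (8 1)
2 -> fault, evict 8, frames (1 2)
8 -> fault, evict 1, frames (2 8)
2 -> hit
0 -> fault, evict 8, frames (2 0)
Hits: 1.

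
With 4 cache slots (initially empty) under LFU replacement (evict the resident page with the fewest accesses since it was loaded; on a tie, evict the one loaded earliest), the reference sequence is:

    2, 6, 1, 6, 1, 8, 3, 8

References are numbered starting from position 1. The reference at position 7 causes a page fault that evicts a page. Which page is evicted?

2

pos 1: 2 -> fault, frames (2)
pos 2: 6 -> fault, frames (2 6)
pos 3: 1 -> fault, frames (2 6 1)
pos 4: 6 -> hit
pos 5: 1 -> hit
pos 6: 8 -> fault, frames (2 6 1 8)
pos 7: 3 -> fault, evict 2, frames (6 1 8 3)
At position 7, page 2 is evicted.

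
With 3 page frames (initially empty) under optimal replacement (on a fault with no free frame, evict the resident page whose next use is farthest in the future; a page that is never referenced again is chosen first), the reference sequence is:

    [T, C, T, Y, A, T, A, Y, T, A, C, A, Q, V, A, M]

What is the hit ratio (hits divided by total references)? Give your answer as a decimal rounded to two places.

T → miss, frames (T)
C → miss, frames (T C)
T → hit
Y → miss, frames (T C Y)
A → miss, evict C, frames (T Y A)
T → hit
A → hit
Y → hit
T → hit
A → hit
C → miss, evict Y, frames (T A C)
A → hit
Q → miss, evict C, frames (T A Q)
V → miss, evict Q, frames (T A V)
A → hit
M → miss, evict V, frames (T A M)
Hits: 8 of 16 references → 8/16 = 0.5000.

0.50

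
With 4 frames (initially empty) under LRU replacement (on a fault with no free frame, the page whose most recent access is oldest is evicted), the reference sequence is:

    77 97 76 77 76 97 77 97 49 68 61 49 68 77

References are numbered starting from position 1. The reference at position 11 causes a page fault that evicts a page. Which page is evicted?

pos 1: 77 → fault, frames (77)
pos 2: 97 → fault, frames (77 97)
pos 3: 76 → fault, frames (77 97 76)
pos 4: 77 → hit
pos 5: 76 → hit
pos 6: 97 → hit
pos 7: 77 → hit
pos 8: 97 → hit
pos 9: 49 → fault, frames (76 77 97 49)
pos 10: 68 → fault, evict 76, frames (77 97 49 68)
pos 11: 61 → fault, evict 77, frames (97 49 68 61)
At position 11, page 77 is evicted.

77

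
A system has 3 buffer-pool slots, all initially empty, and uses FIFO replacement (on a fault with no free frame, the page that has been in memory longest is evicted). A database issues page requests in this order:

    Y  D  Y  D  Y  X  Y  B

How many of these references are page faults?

4

Y: fault, frames {Y}
D: fault, frames {Y,D}
Y: hit
D: hit
Y: hit
X: fault, frames {Y,D,X}
Y: hit
B: fault, evict Y, frames {D,X,B}
Page faults: 4.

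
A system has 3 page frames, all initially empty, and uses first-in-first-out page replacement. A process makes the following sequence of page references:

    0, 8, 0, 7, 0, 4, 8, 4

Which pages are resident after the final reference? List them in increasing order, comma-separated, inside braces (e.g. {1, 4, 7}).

0 → fault, frames {0}
8 → fault, frames {0,8}
0 → hit
7 → fault, frames {0,8,7}
0 → hit
4 → fault, evict 0, frames {8,7,4}
8 → hit
4 → hit

{4, 7, 8}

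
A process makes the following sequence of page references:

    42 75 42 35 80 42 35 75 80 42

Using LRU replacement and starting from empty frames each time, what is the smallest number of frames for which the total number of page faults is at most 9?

2

f=1: 10 faults
f=2: 9 faults
f=3: 7 faults
f=4: 4 faults
Smallest f with faults ≤ 9 is 2.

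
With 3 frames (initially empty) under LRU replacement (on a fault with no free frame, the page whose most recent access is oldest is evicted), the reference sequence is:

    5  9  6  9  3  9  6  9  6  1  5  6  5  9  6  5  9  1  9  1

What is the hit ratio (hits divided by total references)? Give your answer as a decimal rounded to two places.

0.60

5 -> miss, frames (5)
9 -> miss, frames (5 9)
6 -> miss, frames (5 9 6)
9 -> hit
3 -> miss, evict 5, frames (6 9 3)
9 -> hit
6 -> hit
9 -> hit
6 -> hit
1 -> miss, evict 3, frames (9 6 1)
5 -> miss, evict 9, frames (6 1 5)
6 -> hit
5 -> hit
9 -> miss, evict 1, frames (6 5 9)
6 -> hit
5 -> hit
9 -> hit
1 -> miss, evict 6, frames (5 9 1)
9 -> hit
1 -> hit
Hits: 12 of 20 references → 12/20 = 0.6000.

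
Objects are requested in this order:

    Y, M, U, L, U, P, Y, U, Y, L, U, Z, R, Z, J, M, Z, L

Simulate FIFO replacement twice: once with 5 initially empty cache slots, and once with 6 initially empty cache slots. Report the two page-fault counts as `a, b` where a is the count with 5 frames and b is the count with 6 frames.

10, 9

5 frames: F F F F . F . . . . . F F . F F . F → 10 faults.
6 frames: F F F F . F . . . . . F F . F F . . → 9 faults.
9 < 10: adding a frame reduced faults, as is typical.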